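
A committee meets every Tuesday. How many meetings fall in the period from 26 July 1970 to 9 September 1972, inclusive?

26 July 1970 is a Sunday.
That's 777 days from start to end, counting both.
777 = 7 × 111, so the span is exactly 111 full weeks.
Each full week contributes one Tuesday: 111 so far.

111 Tuesdays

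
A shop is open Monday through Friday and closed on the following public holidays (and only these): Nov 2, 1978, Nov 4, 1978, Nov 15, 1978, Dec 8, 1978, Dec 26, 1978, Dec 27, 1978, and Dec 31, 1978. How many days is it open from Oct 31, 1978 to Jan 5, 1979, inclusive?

44 business days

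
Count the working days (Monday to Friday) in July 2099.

23 weekdays

July 1, 2099 is a Wednesday.
The range spans 31 days (inclusive of both endpoints).
31 = 7 × 4 + 3, so there are 4 full weeks plus 3 extra days.
Each full week contributes 5 weekdays (Mon–Fri): 4 × 5 = 20.
The 3 extra days are Wednesday, Thursday, Friday — 3 of them qualify.
Total: 20 + 3 = 23.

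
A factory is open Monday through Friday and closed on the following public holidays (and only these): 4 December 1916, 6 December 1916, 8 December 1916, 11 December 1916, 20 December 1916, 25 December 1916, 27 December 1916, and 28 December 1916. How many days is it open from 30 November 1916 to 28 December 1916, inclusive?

30 November 1916 is a Thursday.
From 30 November 1916 to 28 December 1916 is 29 days inclusive.
29 = 7 × 4 + 1, so there are 4 full weeks plus 1 extra day.
Each full week contributes 5 weekdays (Mon–Fri): 4 × 5 = 20.
The 1 extra day is Thursday — 1 of them qualifies.
Total: 20 + 1 = 21.
Holidays: 4 December 1916 (Mon); 6 December 1916 (Wed); 8 December 1916 (Fri); 11 December 1916 (Mon); 20 December 1916 (Wed); 25 December 1916 (Mon); 27 December 1916 (Wed); 28 December 1916 (Thu).
All 8 holidays fall on weekdays, so subtract 8.
Business days: 21 − 8 = 13.

13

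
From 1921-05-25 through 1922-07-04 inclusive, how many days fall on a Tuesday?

58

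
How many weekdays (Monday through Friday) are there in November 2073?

22 weekdays

1 November 2073 is a Wednesday.
From 1 November 2073 to 30 November 2073 is 30 days inclusive.
30 = 7 × 4 + 2, so there are 4 full weeks plus 2 extra days.
Each full week contributes 5 weekdays (Mon–Fri): 4 × 5 = 20.
The 2 extra days are Wednesday, Thursday — 2 of them qualify.
Total: 20 + 2 = 22.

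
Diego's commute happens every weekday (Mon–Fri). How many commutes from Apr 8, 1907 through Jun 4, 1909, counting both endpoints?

565

Apr 8, 1907 is a Monday.
That's 789 days from start to end, counting both.
789 = 7 × 112 + 5, so there are 112 full weeks plus 5 extra days.
Each full week contributes 5 weekdays (Mon–Fri): 112 × 5 = 560.
The 5 extra days are Mon, Tue, Wed, Thu, Fri — 5 of them qualify.
Total: 560 + 5 = 565.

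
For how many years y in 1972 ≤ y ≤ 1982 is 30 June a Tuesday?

Day of week of June 30 in each year:
1972: Fri, 1973: Sat, 1974: Sun, 1975: Mon, 1976: Wed, 1977: Thu, 1978: Fri, 1979: Sat, 1980: Mon, 1981: Tue ✓, 1982: Wed
Tuesdays: 1981.

1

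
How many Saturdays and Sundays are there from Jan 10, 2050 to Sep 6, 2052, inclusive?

276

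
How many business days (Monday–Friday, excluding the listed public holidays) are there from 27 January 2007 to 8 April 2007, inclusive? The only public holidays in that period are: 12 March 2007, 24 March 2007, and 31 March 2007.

27 January 2007 is a Saturday.
From 27 January 2007 to 8 April 2007 is 72 days inclusive.
72 = 7 × 10 + 2, so there are 10 full weeks plus 2 extra days.
Each full week contributes 5 weekdays (Mon–Fri): 10 × 5 = 50.
The 2 extra days are Saturday, Sunday — none qualify.
Total: 50 + 0 = 50.
Holidays: 12 March 2007 (Mon); 24 March 2007 (Sat); 31 March 2007 (Sat).
1 of the 3 holidays fall on weekdays; the rest are weekends and were already excluded.
Business days: 50 − 1 = 49.

49 business days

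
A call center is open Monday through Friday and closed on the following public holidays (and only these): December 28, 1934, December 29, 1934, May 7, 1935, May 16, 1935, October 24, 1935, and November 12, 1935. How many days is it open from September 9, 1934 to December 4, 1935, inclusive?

September 9, 1934 is a Sunday.
From September 9, 1934 to December 4, 1935 is 452 days inclusive.
452 = 7 × 64 + 4, so there are 64 full weeks plus 4 extra days.
Each full week contributes 5 weekdays (Mon–Fri): 64 × 5 = 320.
The 4 extra days are Sunday, Monday, Tuesday, Wednesday — 3 of them qualify.
Total: 320 + 3 = 323.
Holidays: December 28, 1934 (Fri); December 29, 1934 (Sat); May 7, 1935 (Tue); May 16, 1935 (Thu); October 24, 1935 (Thu); November 12, 1935 (Tue).
5 of the 6 holidays fall on weekdays; the rest are weekends and were already excluded.
Business days: 323 − 5 = 318.

318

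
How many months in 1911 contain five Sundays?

5

A month has five Sundays exactly when Sunday falls within its first (length − 28) days.
Jan: 31 days, starts Sun → 5 of Sun, Mon, Tue ✓
Feb: 28 days, starts Wed → 5 of (none)
Mar: 31 days, starts Wed → 5 of Wed, Thu, Fri
Apr: 30 days, starts Sat → 5 of Sat, Sun ✓
May: 31 days, starts Mon → 5 of Mon, Tue, Wed
Jun: 30 days, starts Thu → 5 of Thu, Fri
Jul: 31 days, starts Sat → 5 of Sat, Sun, Mon ✓
Aug: 31 days, starts Tue → 5 of Tue, Wed, Thu
Sep: 30 days, starts Fri → 5 of Fri, Sat
Oct: 31 days, starts Sun → 5 of Sun, Mon, Tue ✓
Nov: 30 days, starts Wed → 5 of Wed, Thu
Dec: 31 days, starts Fri → 5 of Fri, Sat, Sun ✓
Months with five Sundays: Jan, Apr, Jul, Oct, Dec.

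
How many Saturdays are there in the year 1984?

Jan 1, 1984 is a Sunday.
The range spans 366 days (inclusive of both endpoints).
366 = 7 × 52 + 2, so there are 52 full weeks plus 2 extra days.
Each full week contributes one Saturday: 52 so far.
The 2 extra days are Sun, Mon — none qualify.
Total: 52 + 0 = 52.

52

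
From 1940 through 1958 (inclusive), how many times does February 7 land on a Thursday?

3

Day of week of February 7 in each year:
1940: Wed, 1941: Fri, 1942: Sat, 1943: Sun, 1944: Mon, 1945: Wed, 1946: Thu ✓, 1947: Fri, 1948: Sat, 1949: Mon, 1950: Tue, 1951: Wed, 1952: Thu ✓, 1953: Sat, 1954: Sun, 1955: Mon, 1956: Tue, 1957: Thu ✓, 1958: Fri
Thursdays: 1946, 1952, 1957.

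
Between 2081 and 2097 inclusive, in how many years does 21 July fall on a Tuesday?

Day of week of July 21 in each year:
2081: Mon, 2082: Tue ✓, 2083: Wed, 2084: Fri, 2085: Sat, 2086: Sun, 2087: Mon, 2088: Wed, 2089: Thu, 2090: Fri, 2091: Sat, 2092: Mon, 2093: Tue ✓, 2094: Wed, 2095: Thu, 2096: Sat, 2097: Sun
Tuesdays: 2082, 2093.

2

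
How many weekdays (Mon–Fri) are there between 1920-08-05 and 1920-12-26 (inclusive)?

102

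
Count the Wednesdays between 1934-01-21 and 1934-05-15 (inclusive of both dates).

16 Wednesdays

1934-01-21 is a Sunday.
From 1934-01-21 to 1934-05-15 is 115 days inclusive.
115 = 7 × 16 + 3, so there are 16 full weeks plus 3 extra days.
Each full week contributes one Wednesday: 16 so far.
The 3 extra days are Sun, Mon, Tue — none qualify.
Total: 16 + 0 = 16.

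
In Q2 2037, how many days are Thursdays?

13

2037-04-01 is a Wednesday.
The range spans 91 days (inclusive of both endpoints).
91 = 7 × 13, so the span is exactly 13 full weeks.
Each full week contributes one Thursday: 13 so far.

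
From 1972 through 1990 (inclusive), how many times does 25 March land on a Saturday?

Day of week of March 25 in each year:
1972: Sat ✓, 1973: Sun, 1974: Mon, 1975: Tue, 1976: Thu, 1977: Fri, 1978: Sat ✓, 1979: Sun, 1980: Tue, 1981: Wed, 1982: Thu, 1983: Fri, 1984: Sun, 1985: Mon, 1986: Tue, 1987: Wed, 1988: Fri, 1989: Sat ✓, 1990: Sun
Saturdays: 1972, 1978, 1989.

3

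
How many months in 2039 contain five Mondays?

4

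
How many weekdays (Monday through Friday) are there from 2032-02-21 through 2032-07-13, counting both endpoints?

2032-02-21 is a Saturday.
The range spans 144 days (inclusive of both endpoints).
144 = 7 × 20 + 4, so there are 20 full weeks plus 4 extra days.
Each full week contributes 5 weekdays (Mon–Fri): 20 × 5 = 100.
The 4 extra days are Sat, Sun, Mon, Tue — 2 of them qualify.
Total: 100 + 2 = 102.

102 weekdays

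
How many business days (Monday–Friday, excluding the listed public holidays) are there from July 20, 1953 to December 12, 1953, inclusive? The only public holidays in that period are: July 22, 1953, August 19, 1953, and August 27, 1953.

102

July 20, 1953 is a Monday.
The range spans 146 days (inclusive of both endpoints).
146 = 7 × 20 + 6, so there are 20 full weeks plus 6 extra days.
Each full week contributes 5 weekdays (Mon–Fri): 20 × 5 = 100.
The 6 extra days are Mon, Tue, Wed, Thu, Fri, Sat — 5 of them qualify.
Total: 100 + 5 = 105.
Holidays: July 22, 1953 (Wed); August 19, 1953 (Wed); August 27, 1953 (Thu).
All 3 holidays fall on weekdays, so subtract 3.
Business days: 105 − 3 = 102.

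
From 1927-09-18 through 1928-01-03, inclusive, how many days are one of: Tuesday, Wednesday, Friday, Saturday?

61

1927-09-18 is a Sunday.
The range spans 108 days (inclusive of both endpoints).
108 = 7 × 15 + 3, so there are 15 full weeks plus 3 extra days.
Each full week contributes 4 days from the set (Tue, Wed, Fri, Sat): 15 × 4 = 60.
The 3 extra days are Sunday, Monday, Tuesday — 1 of them qualifies.
Total: 60 + 1 = 61.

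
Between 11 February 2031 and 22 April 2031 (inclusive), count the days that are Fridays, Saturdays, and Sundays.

30

11 February 2031 is a Tuesday.
That's 71 days from start to end, counting both.
71 = 7 × 10 + 1, so there are 10 full weeks plus 1 extra day.
Each full week contributes 3 days from the set (Fri, Sat, Sun): 10 × 3 = 30.
The 1 extra day is Tuesday — none qualify.
Total: 30 + 0 = 30.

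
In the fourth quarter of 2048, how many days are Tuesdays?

13

Oct 1, 2048 is a Thursday.
That's 92 days from start to end, counting both.
92 = 7 × 13 + 1, so there are 13 full weeks plus 1 extra day.
Each full week contributes one Tuesday: 13 so far.
The 1 extra day is Thu — none qualify.
Total: 13 + 0 = 13.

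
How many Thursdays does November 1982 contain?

1982-11-01 is a Monday.
That's 30 days from start to end, counting both.
30 = 7 × 4 + 2, so there are 4 full weeks plus 2 extra days.
Each full week contributes one Thursday: 4 so far.
The 2 extra days are Mon, Tue — none qualify.
Total: 4 + 0 = 4.

4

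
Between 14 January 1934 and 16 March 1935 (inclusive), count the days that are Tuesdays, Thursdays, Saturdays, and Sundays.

244

14 January 1934 is a Sunday.
That's 427 days from start to end, counting both.
427 = 7 × 61, so the span is exactly 61 full weeks.
Each full week contributes 4 days from the set (Tue, Thu, Sat, Sun): 61 × 4 = 244.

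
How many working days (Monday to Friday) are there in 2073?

260 weekdays

Jan 1, 2073 is a Sunday.
The range spans 365 days (inclusive of both endpoints).
365 = 7 × 52 + 1, so there are 52 full weeks plus 1 extra day.
Each full week contributes 5 weekdays (Mon–Fri): 52 × 5 = 260.
The 1 extra day is Sunday — none qualify.
Total: 260 + 0 = 260.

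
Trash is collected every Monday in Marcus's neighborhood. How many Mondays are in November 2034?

4

1 November 2034 is a Wednesday.
That's 30 days from start to end, counting both.
30 = 7 × 4 + 2, so there are 4 full weeks plus 2 extra days.
Each full week contributes one Monday: 4 so far.
The 2 extra days are Wed, Thu — none qualify.
Total: 4 + 0 = 4.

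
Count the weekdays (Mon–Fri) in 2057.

January 1, 2057 is a Monday.
From January 1, 2057 to December 31, 2057 is 365 days inclusive.
365 = 7 × 52 + 1, so there are 52 full weeks plus 1 extra day.
Each full week contributes 5 weekdays (Mon–Fri): 52 × 5 = 260.
The 1 extra day is Mon — 1 of them qualifies.
Total: 260 + 1 = 261.

261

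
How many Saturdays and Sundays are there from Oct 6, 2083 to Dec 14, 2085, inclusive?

Oct 6, 2083 is a Wednesday.
From Oct 6, 2083 to Dec 14, 2085 is 801 days inclusive.
801 = 7 × 114 + 3, so there are 114 full weeks plus 3 extra days.
Each full week contributes 2 weekend days (Sat, Sun): 114 × 2 = 228.
The 3 extra days are Wednesday, Thursday, Friday — none qualify.
Total: 228 + 0 = 228.

228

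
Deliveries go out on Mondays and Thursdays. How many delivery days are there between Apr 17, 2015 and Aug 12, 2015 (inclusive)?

33

Apr 17, 2015 is a Friday.
The range spans 118 days (inclusive of both endpoints).
118 = 7 × 16 + 6, so there are 16 full weeks plus 6 extra days.
Each full week contributes 2 days from the set (Mon, Thu): 16 × 2 = 32.
The 6 extra days are Fri, Sat, Sun, Mon, Tue, Wed — 1 of them qualifies.
Total: 32 + 1 = 33.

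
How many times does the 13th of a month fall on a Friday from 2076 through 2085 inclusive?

Friday-the-13ths by year:
2076: Mar, Nov
2077: Aug
2078: May
2079: Jan, Oct
2080: Sep, Dec
2081: Jun
2082: Feb, Mar, Nov
2083: Aug
2084: Oct
2085: Apr, Jul

16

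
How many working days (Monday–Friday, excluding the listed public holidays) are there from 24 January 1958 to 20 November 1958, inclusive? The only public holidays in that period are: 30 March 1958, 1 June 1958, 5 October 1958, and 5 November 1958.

214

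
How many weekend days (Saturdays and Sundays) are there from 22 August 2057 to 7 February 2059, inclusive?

152

22 August 2057 is a Wednesday.
That's 535 days from start to end, counting both.
535 = 7 × 76 + 3, so there are 76 full weeks plus 3 extra days.
Each full week contributes 2 weekend days (Sat, Sun): 76 × 2 = 152.
The 3 extra days are Wednesday, Thursday, Friday — none qualify.
Total: 152 + 0 = 152.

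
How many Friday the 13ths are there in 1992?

2

The 13th falls on a Friday when the month's 13th has weekday Fri.
Jan 13 is Mon; Feb 13 is Thu; Mar 13 is Fri ✓; Apr 13 is Mon; May 13 is Wed; Jun 13 is Sat; Jul 13 is Mon; Aug 13 is Thu; Sep 13 is Sun; Oct 13 is Tue; Nov 13 is Fri ✓; Dec 13 is Sun.
Friday the 13ths: Mar, Nov.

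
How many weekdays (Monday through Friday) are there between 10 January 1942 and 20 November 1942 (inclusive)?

225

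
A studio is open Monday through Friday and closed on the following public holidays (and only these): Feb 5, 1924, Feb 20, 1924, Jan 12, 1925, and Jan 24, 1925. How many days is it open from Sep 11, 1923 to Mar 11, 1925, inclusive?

Sep 11, 1923 is a Tuesday.
That's 548 days from start to end, counting both.
548 = 7 × 78 + 2, so there are 78 full weeks plus 2 extra days.
Each full week contributes 5 weekdays (Mon–Fri): 78 × 5 = 390.
The 2 extra days are Tue, Wed — 2 of them qualify.
Total: 390 + 2 = 392.
Holidays: Feb 5, 1924 (Tue); Feb 20, 1924 (Wed); Jan 12, 1925 (Mon); Jan 24, 1925 (Sat).
3 of the 4 holidays fall on weekdays; the rest are weekends and were already excluded.
Business days: 392 − 3 = 389.

389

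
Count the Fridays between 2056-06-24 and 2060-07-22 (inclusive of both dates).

2056-06-24 is a Saturday.
From 2056-06-24 to 2060-07-22 is 1490 days inclusive.
1490 = 7 × 212 + 6, so there are 212 full weeks plus 6 extra days.
Each full week contributes one Friday: 212 so far.
The 6 extra days are Saturday, Sunday, Monday, Tuesday, Wednesday, Thursday — none qualify.
Total: 212 + 0 = 212.

212 Fridays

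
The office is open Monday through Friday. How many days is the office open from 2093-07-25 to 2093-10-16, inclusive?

60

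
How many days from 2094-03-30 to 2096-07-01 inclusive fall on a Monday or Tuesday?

235

2094-03-30 is a Tuesday.
The range spans 825 days (inclusive of both endpoints).
825 = 7 × 117 + 6, so there are 117 full weeks plus 6 extra days.
Each full week contributes 2 days from the set (Mon, Tue): 117 × 2 = 234.
The 6 extra days are Tue, Wed, Thu, Fri, Sat, Sun — 1 of them qualifies.
Total: 234 + 1 = 235.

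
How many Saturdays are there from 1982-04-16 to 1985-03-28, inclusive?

1982-04-16 is a Friday.
From 1982-04-16 to 1985-03-28 is 1078 days inclusive.
1078 = 7 × 154, so the span is exactly 154 full weeks.
Each full week contributes one Saturday: 154 so far.
Total: 154.

154 Saturdays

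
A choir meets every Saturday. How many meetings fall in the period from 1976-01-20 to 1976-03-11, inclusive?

7

1976-01-20 is a Tuesday.
That's 52 days from start to end, counting both.
52 = 7 × 7 + 3, so there are 7 full weeks plus 3 extra days.
Each full week contributes one Saturday: 7 so far.
The 3 extra days are Tuesday, Wednesday, Thursday — none qualify.
Total: 7 + 0 = 7.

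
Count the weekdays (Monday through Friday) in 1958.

261

1 January 1958 is a Wednesday.
The range spans 365 days (inclusive of both endpoints).
365 = 7 × 52 + 1, so there are 52 full weeks plus 1 extra day.
Each full week contributes 5 weekdays (Mon–Fri): 52 × 5 = 260.
The 1 extra day is Wed — 1 of them qualifies.
Total: 260 + 1 = 261.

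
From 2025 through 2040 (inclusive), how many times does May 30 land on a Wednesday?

Day of week of May 30 in each year:
2025: Fri, 2026: Sat, 2027: Sun, 2028: Tue, 2029: Wed ✓, 2030: Thu, 2031: Fri, 2032: Sun, 2033: Mon, 2034: Tue, 2035: Wed ✓, 2036: Fri, 2037: Sat, 2038: Sun, 2039: Mon, 2040: Wed ✓
Wednesdays: 2029, 2035, 2040.

3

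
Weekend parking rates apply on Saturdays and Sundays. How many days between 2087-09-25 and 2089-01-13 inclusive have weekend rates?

2087-09-25 is a Thursday.
The range spans 477 days (inclusive of both endpoints).
477 = 7 × 68 + 1, so there are 68 full weeks plus 1 extra day.
Each full week contributes 2 weekend days (Sat, Sun): 68 × 2 = 136.
The 1 extra day is Thursday — none qualify.
Total: 136 + 0 = 136.

136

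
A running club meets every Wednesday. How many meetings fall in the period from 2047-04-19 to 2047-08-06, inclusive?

15 Wednesdays

2047-04-19 is a Friday.
The range spans 110 days (inclusive of both endpoints).
110 = 7 × 15 + 5, so there are 15 full weeks plus 5 extra days.
Each full week contributes one Wednesday: 15 so far.
The 5 extra days are Fri, Sat, Sun, Mon, Tue — none qualify.
Total: 15 + 0 = 15.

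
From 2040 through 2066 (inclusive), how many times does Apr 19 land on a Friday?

4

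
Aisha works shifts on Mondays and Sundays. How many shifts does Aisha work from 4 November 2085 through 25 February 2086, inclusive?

34

4 November 2085 is a Sunday.
From 4 November 2085 to 25 February 2086 is 114 days inclusive.
114 = 7 × 16 + 2, so there are 16 full weeks plus 2 extra days.
Each full week contributes 2 days from the set (Mon, Sun): 16 × 2 = 32.
The 2 extra days are Sun, Mon — 2 of them qualify.
Total: 32 + 2 = 34.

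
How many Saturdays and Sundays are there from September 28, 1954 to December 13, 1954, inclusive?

September 28, 1954 is a Tuesday.
From September 28, 1954 to December 13, 1954 is 77 days inclusive.
77 = 7 × 11, so the span is exactly 11 full weeks.
Each full week contributes 2 weekend days (Sat, Sun): 11 × 2 = 22.

22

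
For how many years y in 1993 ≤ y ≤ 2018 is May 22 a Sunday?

Day of week of May 22 in each year:
1993: Sat, 1994: Sun ✓, 1995: Mon, 1996: Wed, 1997: Thu, 1998: Fri, 1999: Sat, 2000: Mon, 2001: Tue, 2002: Wed, 2003: Thu, 2004: Sat, 2005: Sun ✓, 2006: Mon, 2007: Tue, 2008: Thu, 2009: Fri, 2010: Sat, 2011: Sun ✓, 2012: Tue, 2013: Wed, 2014: Thu, 2015: Fri, 2016: Sun ✓, 2017: Mon, 2018: Tue
Sundays: 1994, 2005, 2011, 2016.

4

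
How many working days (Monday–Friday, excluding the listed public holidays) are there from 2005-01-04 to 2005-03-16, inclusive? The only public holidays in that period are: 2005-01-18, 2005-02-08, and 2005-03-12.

2005-01-04 is a Tuesday.
From 2005-01-04 to 2005-03-16 is 72 days inclusive.
72 = 7 × 10 + 2, so there are 10 full weeks plus 2 extra days.
Each full week contributes 5 weekdays (Mon–Fri): 10 × 5 = 50.
The 2 extra days are Tue, Wed — 2 of them qualify.
Total: 50 + 2 = 52.
Holidays: 2005-01-18 (Tue); 2005-02-08 (Tue); 2005-03-12 (Sat).
2 of the 3 holidays fall on weekdays; the rest are weekends and were already excluded.
Business days: 52 − 2 = 50.

50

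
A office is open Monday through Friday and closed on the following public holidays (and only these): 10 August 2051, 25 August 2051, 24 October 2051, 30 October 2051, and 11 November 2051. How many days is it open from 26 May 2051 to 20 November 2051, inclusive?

123 working days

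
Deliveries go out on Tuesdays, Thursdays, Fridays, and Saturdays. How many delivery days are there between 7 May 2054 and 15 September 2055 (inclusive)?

284

7 May 2054 is a Thursday.
The range spans 497 days (inclusive of both endpoints).
497 = 7 × 71, so the span is exactly 71 full weeks.
Each full week contributes 4 days from the set (Tue, Thu, Fri, Sat): 71 × 4 = 284.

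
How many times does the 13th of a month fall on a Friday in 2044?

1

The 13th falls on a Friday when the month's 13th has weekday Fri.
Jan 13 is Wed; Feb 13 is Sat; Mar 13 is Sun; Apr 13 is Wed; May 13 is Fri ✓; Jun 13 is Mon; Jul 13 is Wed; Aug 13 is Sat; Sep 13 is Tue; Oct 13 is Thu; Nov 13 is Sun; Dec 13 is Tue.
Friday the 13ths: May.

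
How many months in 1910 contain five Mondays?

4

A month has five Mondays exactly when Monday falls within its first (length − 28) days.
Jan: 31 days, starts Sat → 5 of Sat, Sun, Mon ✓
Feb: 28 days, starts Tue → 5 of (none)
Mar: 31 days, starts Tue → 5 of Tue, Wed, Thu
Apr: 30 days, starts Fri → 5 of Fri, Sat
May: 31 days, starts Sun → 5 of Sun, Mon, Tue ✓
Jun: 30 days, starts Wed → 5 of Wed, Thu
Jul: 31 days, starts Fri → 5 of Fri, Sat, Sun
Aug: 31 days, starts Mon → 5 of Mon, Tue, Wed ✓
Sep: 30 days, starts Thu → 5 of Thu, Fri
Oct: 31 days, starts Sat → 5 of Sat, Sun, Mon ✓
Nov: 30 days, starts Tue → 5 of Tue, Wed
Dec: 31 days, starts Thu → 5 of Thu, Fri, Sat
Months with five Mondays: Jan, May, Aug, Oct.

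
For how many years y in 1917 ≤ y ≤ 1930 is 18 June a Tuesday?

2

Day of week of June 18 in each year:
1917: Mon, 1918: Tue ✓, 1919: Wed, 1920: Fri, 1921: Sat, 1922: Sun, 1923: Mon, 1924: Wed, 1925: Thu, 1926: Fri, 1927: Sat, 1928: Mon, 1929: Tue ✓, 1930: Wed
Tuesdays: 1918, 1929.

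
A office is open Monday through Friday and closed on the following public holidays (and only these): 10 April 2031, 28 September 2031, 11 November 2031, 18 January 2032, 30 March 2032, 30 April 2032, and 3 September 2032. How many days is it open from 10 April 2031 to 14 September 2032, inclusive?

10 April 2031 is a Thursday.
That's 524 days from start to end, counting both.
524 = 7 × 74 + 6, so there are 74 full weeks plus 6 extra days.
Each full week contributes 5 weekdays (Mon–Fri): 74 × 5 = 370.
The 6 extra days are Thu, Fri, Sat, Sun, Mon, Tue — 4 of them qualify.
Total: 370 + 4 = 374.
Holidays: 10 April 2031 (Thu); 28 September 2031 (Sun); 11 November 2031 (Tue); 18 January 2032 (Sun); 30 March 2032 (Tue); 30 April 2032 (Fri); 3 September 2032 (Fri).
5 of the 7 holidays fall on weekdays; the rest are weekends and were already excluded.
Business days: 374 − 5 = 369.

369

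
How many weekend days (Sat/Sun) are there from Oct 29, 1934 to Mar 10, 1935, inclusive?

Oct 29, 1934 is a Monday.
The range spans 133 days (inclusive of both endpoints).
133 = 7 × 19, so the span is exactly 19 full weeks.
Each full week contributes 2 weekend days (Sat, Sun): 19 × 2 = 38.

38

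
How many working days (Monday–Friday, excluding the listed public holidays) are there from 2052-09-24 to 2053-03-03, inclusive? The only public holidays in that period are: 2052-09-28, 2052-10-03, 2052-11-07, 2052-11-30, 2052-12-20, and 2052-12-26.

2052-09-24 is a Tuesday.
That's 161 days from start to end, counting both.
161 = 7 × 23, so the span is exactly 23 full weeks.
Each full week contributes 5 weekdays (Mon–Fri): 23 × 5 = 115.
Holidays: 2052-09-28 (Sat); 2052-10-03 (Thu); 2052-11-07 (Thu); 2052-11-30 (Sat); 2052-12-20 (Fri); 2052-12-26 (Thu).
4 of the 6 holidays fall on weekdays; the rest are weekends and were already excluded.
Business days: 115 − 4 = 111.

111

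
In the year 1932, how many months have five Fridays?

5

A month has five Fridays exactly when Friday falls within its first (length − 28) days.
Jan: 31 days, starts Fri → 5 of Fri, Sat, Sun ✓
Feb: 29 days, starts Mon → 5 of Mon
Mar: 31 days, starts Tue → 5 of Tue, Wed, Thu
Apr: 30 days, starts Fri → 5 of Fri, Sat ✓
May: 31 days, starts Sun → 5 of Sun, Mon, Tue
Jun: 30 days, starts Wed → 5 of Wed, Thu
Jul: 31 days, starts Fri → 5 of Fri, Sat, Sun ✓
Aug: 31 days, starts Mon → 5 of Mon, Tue, Wed
Sep: 30 days, starts Thu → 5 of Thu, Fri ✓
Oct: 31 days, starts Sat → 5 of Sat, Sun, Mon
Nov: 30 days, starts Tue → 5 of Tue, Wed
Dec: 31 days, starts Thu → 5 of Thu, Fri, Sat ✓
Months with five Fridays: Jan, Apr, Jul, Sep, Dec.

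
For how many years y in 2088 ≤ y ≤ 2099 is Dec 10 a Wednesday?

2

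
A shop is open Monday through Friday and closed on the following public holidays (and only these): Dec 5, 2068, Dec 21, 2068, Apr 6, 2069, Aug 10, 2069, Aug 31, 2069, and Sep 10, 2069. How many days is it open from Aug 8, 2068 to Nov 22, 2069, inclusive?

Aug 8, 2068 is a Wednesday.
From Aug 8, 2068 to Nov 22, 2069 is 472 days inclusive.
472 = 7 × 67 + 3, so there are 67 full weeks plus 3 extra days.
Each full week contributes 5 weekdays (Mon–Fri): 67 × 5 = 335.
The 3 extra days are Wednesday, Thursday, Friday — 3 of them qualify.
Total: 335 + 3 = 338.
Holidays: Dec 5, 2068 (Wed); Dec 21, 2068 (Fri); Apr 6, 2069 (Sat); Aug 10, 2069 (Sat); Aug 31, 2069 (Sat); Sep 10, 2069 (Tue).
3 of the 6 holidays fall on weekdays; the rest are weekends and were already excluded.
Business days: 338 − 3 = 335.

335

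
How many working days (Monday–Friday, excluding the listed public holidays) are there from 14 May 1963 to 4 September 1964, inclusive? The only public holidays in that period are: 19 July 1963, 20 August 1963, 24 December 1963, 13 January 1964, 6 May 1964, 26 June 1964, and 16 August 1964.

14 May 1963 is a Tuesday.
That's 480 days from start to end, counting both.
480 = 7 × 68 + 4, so there are 68 full weeks plus 4 extra days.
Each full week contributes 5 weekdays (Mon–Fri): 68 × 5 = 340.
The 4 extra days are Tue, Wed, Thu, Fri — 4 of them qualify.
Total: 340 + 4 = 344.
Holidays: 19 July 1963 (Fri); 20 August 1963 (Tue); 24 December 1963 (Tue); 13 January 1964 (Mon); 6 May 1964 (Wed); 26 June 1964 (Fri); 16 August 1964 (Sun).
6 of the 7 holidays fall on weekdays; the rest are weekends and were already excluded.
Business days: 344 − 6 = 338.

338 working days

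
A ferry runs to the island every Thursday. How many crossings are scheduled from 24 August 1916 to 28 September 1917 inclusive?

58

24 August 1916 is a Thursday.
The range spans 401 days (inclusive of both endpoints).
401 = 7 × 57 + 2, so there are 57 full weeks plus 2 extra days.
Each full week contributes one Thursday: 57 so far.
The 2 extra days are Thu, Fri — 1 of them qualifies.
Total: 57 + 1 = 58.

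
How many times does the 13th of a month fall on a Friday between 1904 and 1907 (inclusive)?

7

Friday-the-13ths by year:
1904: May
1905: Jan, Oct
1906: Apr, Jul
1907: Sep, Dec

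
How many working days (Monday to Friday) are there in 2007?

2007-01-01 is a Monday.
From 2007-01-01 to 2007-12-31 is 365 days inclusive.
365 = 7 × 52 + 1, so there are 52 full weeks plus 1 extra day.
Each full week contributes 5 weekdays (Mon–Fri): 52 × 5 = 260.
The 1 extra day is Monday — 1 of them qualifies.
Total: 260 + 1 = 261.

261 weekdays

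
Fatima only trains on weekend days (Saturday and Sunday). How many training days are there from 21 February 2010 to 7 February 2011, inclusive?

101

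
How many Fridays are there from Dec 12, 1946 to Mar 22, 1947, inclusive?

Dec 12, 1946 is a Thursday.
From Dec 12, 1946 to Mar 22, 1947 is 101 days inclusive.
101 = 7 × 14 + 3, so there are 14 full weeks plus 3 extra days.
Each full week contributes one Friday: 14 so far.
The 3 extra days are Thursday, Friday, Saturday — 1 of them qualifies.
Total: 14 + 1 = 15.

15 Fridays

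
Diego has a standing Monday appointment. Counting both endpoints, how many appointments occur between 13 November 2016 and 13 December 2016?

13 November 2016 is a Sunday.
The range spans 31 days (inclusive of both endpoints).
31 = 7 × 4 + 3, so there are 4 full weeks plus 3 extra days.
Each full week contributes one Monday: 4 so far.
The 3 extra days are Sunday, Monday, Tuesday — 1 of them qualifies.
Total: 4 + 1 = 5.

5 Mondays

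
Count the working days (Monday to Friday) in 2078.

1 January 2078 is a Saturday.
That's 365 days from start to end, counting both.
365 = 7 × 52 + 1, so there are 52 full weeks plus 1 extra day.
Each full week contributes 5 weekdays (Mon–Fri): 52 × 5 = 260.
The 1 extra day is Sat — none qualify.
Total: 260 + 0 = 260.

260 weekdays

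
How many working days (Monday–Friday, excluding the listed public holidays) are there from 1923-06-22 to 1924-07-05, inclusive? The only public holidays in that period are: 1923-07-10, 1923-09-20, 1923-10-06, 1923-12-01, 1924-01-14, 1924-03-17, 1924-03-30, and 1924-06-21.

267

1923-06-22 is a Friday.
From 1923-06-22 to 1924-07-05 is 380 days inclusive.
380 = 7 × 54 + 2, so there are 54 full weeks plus 2 extra days.
Each full week contributes 5 weekdays (Mon–Fri): 54 × 5 = 270.
The 2 extra days are Friday, Saturday — 1 of them qualifies.
Total: 270 + 1 = 271.
Holidays: 1923-07-10 (Tue); 1923-09-20 (Thu); 1923-10-06 (Sat); 1923-12-01 (Sat); 1924-01-14 (Mon); 1924-03-17 (Mon); 1924-03-30 (Sun); 1924-06-21 (Sat).
4 of the 8 holidays fall on weekdays; the rest are weekends and were already excluded.
Business days: 271 − 4 = 267.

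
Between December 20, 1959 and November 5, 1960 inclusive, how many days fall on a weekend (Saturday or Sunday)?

December 20, 1959 is a Sunday.
That's 322 days from start to end, counting both.
322 = 7 × 46, so the span is exactly 46 full weeks.
Each full week contributes 2 weekend days (Sat, Sun): 46 × 2 = 92.
Total: 92.

92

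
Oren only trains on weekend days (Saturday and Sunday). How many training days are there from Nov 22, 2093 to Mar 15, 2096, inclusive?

241

Nov 22, 2093 is a Sunday.
From Nov 22, 2093 to Mar 15, 2096 is 845 days inclusive.
845 = 7 × 120 + 5, so there are 120 full weeks plus 5 extra days.
Each full week contributes 2 weekend days (Sat, Sun): 120 × 2 = 240.
The 5 extra days are Sun, Mon, Tue, Wed, Thu — 1 of them qualifies.
Total: 240 + 1 = 241.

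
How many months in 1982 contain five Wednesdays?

4

A month has five Wednesdays exactly when Wednesday falls within its first (length − 28) days.
Jan: 31 days, starts Fri → 5 of Fri, Sat, Sun
Feb: 28 days, starts Mon → 5 of (none)
Mar: 31 days, starts Mon → 5 of Mon, Tue, Wed ✓
Apr: 30 days, starts Thu → 5 of Thu, Fri
May: 31 days, starts Sat → 5 of Sat, Sun, Mon
Jun: 30 days, starts Tue → 5 of Tue, Wed ✓
Jul: 31 days, starts Thu → 5 of Thu, Fri, Sat
Aug: 31 days, starts Sun → 5 of Sun, Mon, Tue
Sep: 30 days, starts Wed → 5 of Wed, Thu ✓
Oct: 31 days, starts Fri → 5 of Fri, Sat, Sun
Nov: 30 days, starts Mon → 5 of Mon, Tue
Dec: 31 days, starts Wed → 5 of Wed, Thu, Fri ✓
Months with five Wednesdays: Mar, Jun, Sep, Dec.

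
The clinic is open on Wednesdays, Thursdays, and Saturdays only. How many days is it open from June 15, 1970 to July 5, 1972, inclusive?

June 15, 1970 is a Monday.
That's 752 days from start to end, counting both.
752 = 7 × 107 + 3, so there are 107 full weeks plus 3 extra days.
Each full week contributes 3 days from the set (Wed, Thu, Sat): 107 × 3 = 321.
The 3 extra days are Monday, Tuesday, Wednesday — 1 of them qualifies.
Total: 321 + 1 = 322.

322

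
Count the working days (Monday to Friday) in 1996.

262

1 January 1996 is a Monday.
That's 366 days from start to end, counting both.
366 = 7 × 52 + 2, so there are 52 full weeks plus 2 extra days.
Each full week contributes 5 weekdays (Mon–Fri): 52 × 5 = 260.
The 2 extra days are Mon, Tue — 2 of them qualify.
Total: 260 + 2 = 262.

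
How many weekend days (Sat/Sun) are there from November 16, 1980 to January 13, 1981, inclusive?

17

November 16, 1980 is a Sunday.
From November 16, 1980 to January 13, 1981 is 59 days inclusive.
59 = 7 × 8 + 3, so there are 8 full weeks plus 3 extra days.
Each full week contributes 2 weekend days (Sat, Sun): 8 × 2 = 16.
The 3 extra days are Sun, Mon, Tue — 1 of them qualifies.
Total: 16 + 1 = 17.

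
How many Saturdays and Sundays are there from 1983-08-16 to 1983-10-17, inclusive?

18

1983-08-16 is a Tuesday.
The range spans 63 days (inclusive of both endpoints).
63 = 7 × 9, so the span is exactly 9 full weeks.
Each full week contributes 2 weekend days (Sat, Sun): 9 × 2 = 18.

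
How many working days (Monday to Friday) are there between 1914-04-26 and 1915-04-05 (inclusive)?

246 weekdays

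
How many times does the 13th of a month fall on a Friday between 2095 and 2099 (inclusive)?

Friday-the-13ths by year:
2095: May
2096: Jan, Apr, Jul
2097: Sep, Dec
2098: Jun
2099: Feb, Mar, Nov

10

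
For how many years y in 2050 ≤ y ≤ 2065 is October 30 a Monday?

Day of week of October 30 in each year:
2050: Sun, 2051: Mon ✓, 2052: Wed, 2053: Thu, 2054: Fri, 2055: Sat, 2056: Mon ✓, 2057: Tue, 2058: Wed, 2059: Thu, 2060: Sat, 2061: Sun, 2062: Mon ✓, 2063: Tue, 2064: Thu, 2065: Fri
Mondays: 2051, 2056, 2062.

3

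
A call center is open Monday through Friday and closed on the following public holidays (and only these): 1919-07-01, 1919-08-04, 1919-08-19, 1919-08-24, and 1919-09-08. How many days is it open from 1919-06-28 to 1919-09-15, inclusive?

52

1919-06-28 is a Saturday.
From 1919-06-28 to 1919-09-15 is 80 days inclusive.
80 = 7 × 11 + 3, so there are 11 full weeks plus 3 extra days.
Each full week contributes 5 weekdays (Mon–Fri): 11 × 5 = 55.
The 3 extra days are Sat, Sun, Mon — 1 of them qualifies.
Total: 55 + 1 = 56.
Holidays: 1919-07-01 (Tue); 1919-08-04 (Mon); 1919-08-19 (Tue); 1919-08-24 (Sun); 1919-09-08 (Mon).
4 of the 5 holidays fall on weekdays; the rest are weekends and were already excluded.
Business days: 56 − 4 = 52.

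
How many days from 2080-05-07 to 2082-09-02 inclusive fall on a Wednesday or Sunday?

2080-05-07 is a Tuesday.
From 2080-05-07 to 2082-09-02 is 849 days inclusive.
849 = 7 × 121 + 2, so there are 121 full weeks plus 2 extra days.
Each full week contributes 2 days from the set (Wed, Sun): 121 × 2 = 242.
The 2 extra days are Tuesday, Wednesday — 1 of them qualifies.
Total: 242 + 1 = 243.

243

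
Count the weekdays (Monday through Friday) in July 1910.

21

1 July 1910 is a Friday.
From 1 July 1910 to 31 July 1910 is 31 days inclusive.
31 = 7 × 4 + 3, so there are 4 full weeks plus 3 extra days.
Each full week contributes 5 weekdays (Mon–Fri): 4 × 5 = 20.
The 3 extra days are Friday, Saturday, Sunday — 1 of them qualifies.
Total: 20 + 1 = 21.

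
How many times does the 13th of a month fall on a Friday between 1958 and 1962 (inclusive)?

Friday-the-13ths by year:
1958: Jun
1959: Feb, Mar, Nov
1960: May
1961: Jan, Oct
1962: Apr, Jul

9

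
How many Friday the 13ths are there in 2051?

The 13th falls on a Friday when the month's 13th has weekday Fri.
Jan 13 is Fri ✓; Feb 13 is Mon; Mar 13 is Mon; Apr 13 is Thu; May 13 is Sat; Jun 13 is Tue; Jul 13 is Thu; Aug 13 is Sun; Sep 13 is Wed; Oct 13 is Fri ✓; Nov 13 is Mon; Dec 13 is Wed.
Friday the 13ths: Jan, Oct.

2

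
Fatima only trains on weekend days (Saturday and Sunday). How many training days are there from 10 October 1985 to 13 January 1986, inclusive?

28

10 October 1985 is a Thursday.
From 10 October 1985 to 13 January 1986 is 96 days inclusive.
96 = 7 × 13 + 5, so there are 13 full weeks plus 5 extra days.
Each full week contributes 2 weekend days (Sat, Sun): 13 × 2 = 26.
The 5 extra days are Thu, Fri, Sat, Sun, Mon — 2 of them qualify.
Total: 26 + 2 = 28.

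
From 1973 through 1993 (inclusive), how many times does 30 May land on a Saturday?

3

Day of week of May 30 in each year:
1973: Wed, 1974: Thu, 1975: Fri, 1976: Sun, 1977: Mon, 1978: Tue, 1979: Wed, 1980: Fri, 1981: Sat ✓, 1982: Sun, 1983: Mon, 1984: Wed, 1985: Thu, 1986: Fri, 1987: Sat ✓, 1988: Mon, 1989: Tue, 1990: Wed, 1991: Thu, 1992: Sat ✓, 1993: Sun
Saturdays: 1981, 1987, 1992.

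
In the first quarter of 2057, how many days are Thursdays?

13

2057-01-01 is a Monday.
That's 90 days from start to end, counting both.
90 = 7 × 12 + 6, so there are 12 full weeks plus 6 extra days.
Each full week contributes one Thursday: 12 so far.
The 6 extra days are Mon, Tue, Wed, Thu, Fri, Sat — 1 of them qualifies.
Total: 12 + 1 = 13.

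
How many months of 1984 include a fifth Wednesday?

4

A month has five Wednesdays exactly when Wednesday falls within its first (length − 28) days.
Jan: 31 days, starts Sun → 5 of Sun, Mon, Tue
Feb: 29 days, starts Wed → 5 of Wed ✓
Mar: 31 days, starts Thu → 5 of Thu, Fri, Sat
Apr: 30 days, starts Sun → 5 of Sun, Mon
May: 31 days, starts Tue → 5 of Tue, Wed, Thu ✓
Jun: 30 days, starts Fri → 5 of Fri, Sat
Jul: 31 days, starts Sun → 5 of Sun, Mon, Tue
Aug: 31 days, starts Wed → 5 of Wed, Thu, Fri ✓
Sep: 30 days, starts Sat → 5 of Sat, Sun
Oct: 31 days, starts Mon → 5 of Mon, Tue, Wed ✓
Nov: 30 days, starts Thu → 5 of Thu, Fri
Dec: 31 days, starts Sat → 5 of Sat, Sun, Mon
Months with five Wednesdays: Feb, May, Aug, Oct.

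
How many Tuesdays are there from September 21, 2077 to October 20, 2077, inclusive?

September 21, 2077 is a Tuesday.
From September 21, 2077 to October 20, 2077 is 30 days inclusive.
30 = 7 × 4 + 2, so there are 4 full weeks plus 2 extra days.
Each full week contributes one Tuesday: 4 so far.
The 2 extra days are Tuesday, Wednesday — 1 of them qualifies.
Total: 4 + 1 = 5.

5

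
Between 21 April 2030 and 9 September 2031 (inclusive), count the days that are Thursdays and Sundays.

145

21 April 2030 is a Sunday.
That's 507 days from start to end, counting both.
507 = 7 × 72 + 3, so there are 72 full weeks plus 3 extra days.
Each full week contributes 2 days from the set (Thu, Sun): 72 × 2 = 144.
The 3 extra days are Sunday, Monday, Tuesday — 1 of them qualifies.
Total: 144 + 1 = 145.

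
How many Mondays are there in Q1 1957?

Jan 1, 1957 is a Tuesday.
That's 90 days from start to end, counting both.
90 = 7 × 12 + 6, so there are 12 full weeks plus 6 extra days.
Each full week contributes one Monday: 12 so far.
The 6 extra days are Tue, Wed, Thu, Fri, Sat, Sun — none qualify.
Total: 12 + 0 = 12.

12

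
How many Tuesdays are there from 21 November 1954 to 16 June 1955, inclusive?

30 Tuesdays

21 November 1954 is a Sunday.
That's 208 days from start to end, counting both.
208 = 7 × 29 + 5, so there are 29 full weeks plus 5 extra days.
Each full week contributes one Tuesday: 29 so far.
The 5 extra days are Sunday, Monday, Tuesday, Wednesday, Thursday — 1 of them qualifies.
Total: 29 + 1 = 30.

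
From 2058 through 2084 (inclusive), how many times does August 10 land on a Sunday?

4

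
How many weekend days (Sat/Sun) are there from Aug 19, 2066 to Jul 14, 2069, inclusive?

304

Aug 19, 2066 is a Thursday.
That's 1061 days from start to end, counting both.
1061 = 7 × 151 + 4, so there are 151 full weeks plus 4 extra days.
Each full week contributes 2 weekend days (Sat, Sun): 151 × 2 = 302.
The 4 extra days are Thu, Fri, Sat, Sun — 2 of them qualify.
Total: 302 + 2 = 304.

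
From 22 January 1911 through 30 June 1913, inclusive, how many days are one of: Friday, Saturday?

22 January 1911 is a Sunday.
From 22 January 1911 to 30 June 1913 is 891 days inclusive.
891 = 7 × 127 + 2, so there are 127 full weeks plus 2 extra days.
Each full week contributes 2 days from the set (Fri, Sat): 127 × 2 = 254.
The 2 extra days are Sunday, Monday — none qualify.
Total: 254 + 0 = 254.

254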